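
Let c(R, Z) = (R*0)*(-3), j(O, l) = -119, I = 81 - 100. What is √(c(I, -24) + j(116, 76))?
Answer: I*√119 ≈ 10.909*I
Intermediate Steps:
I = -19
c(R, Z) = 0 (c(R, Z) = 0*(-3) = 0)
√(c(I, -24) + j(116, 76)) = √(0 - 119) = √(-119) = I*√119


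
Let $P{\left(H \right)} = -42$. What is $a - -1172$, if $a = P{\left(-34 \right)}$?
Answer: $1130$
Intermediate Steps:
$a = -42$
$a - -1172 = -42 - -1172 = -42 + 1172 = 1130$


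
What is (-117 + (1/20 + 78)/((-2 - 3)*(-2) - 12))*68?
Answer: -106097/10 ≈ -10610.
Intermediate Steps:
(-117 + (1/20 + 78)/((-2 - 3)*(-2) - 12))*68 = (-117 + (1/20 + 78)/(-5*(-2) - 12))*68 = (-117 + 1561/(20*(10 - 12)))*68 = (-117 + (1561/20)/(-2))*68 = (-117 + (1561/20)*(-½))*68 = (-117 - 1561/40)*68 = -6241/40*68 = -106097/10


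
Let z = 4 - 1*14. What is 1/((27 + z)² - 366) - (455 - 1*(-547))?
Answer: -77155/77 ≈ -1002.0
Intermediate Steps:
z = -10 (z = 4 - 14 = -10)
1/((27 + z)² - 366) - (455 - 1*(-547)) = 1/((27 - 10)² - 366) - (455 - 1*(-547)) = 1/(17² - 366) - (455 + 547) = 1/(289 - 366) - 1*1002 = 1/(-77) - 1002 = -1/77 - 1002 = -77155/77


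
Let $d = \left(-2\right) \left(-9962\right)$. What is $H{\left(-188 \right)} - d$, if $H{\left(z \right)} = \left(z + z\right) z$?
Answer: $50764$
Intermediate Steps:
$H{\left(z \right)} = 2 z^{2}$ ($H{\left(z \right)} = 2 z z = 2 z^{2}$)
$d = 19924$
$H{\left(-188 \right)} - d = 2 \left(-188\right)^{2} - 19924 = 2 \cdot 35344 - 19924 = 70688 - 19924 = 50764$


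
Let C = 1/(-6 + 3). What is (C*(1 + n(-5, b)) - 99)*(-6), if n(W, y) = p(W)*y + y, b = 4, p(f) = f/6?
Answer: 1792/3 ≈ 597.33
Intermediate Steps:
p(f) = f/6 (p(f) = f*(⅙) = f/6)
C = -⅓ (C = 1/(-3) = -⅓ ≈ -0.33333)
n(W, y) = y + W*y/6 (n(W, y) = (W/6)*y + y = W*y/6 + y = y + W*y/6)
(C*(1 + n(-5, b)) - 99)*(-6) = (-(1 + (⅙)*4*(6 - 5))/3 - 99)*(-6) = (-(1 + (⅙)*4*1)/3 - 99)*(-6) = (-(1 + ⅔)/3 - 99)*(-6) = (-⅓*5/3 - 99)*(-6) = (-5/9 - 99)*(-6) = -896/9*(-6) = 1792/3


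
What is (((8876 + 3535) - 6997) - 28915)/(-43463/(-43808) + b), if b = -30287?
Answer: 1029531808/1326769433 ≈ 0.77597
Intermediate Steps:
(((8876 + 3535) - 6997) - 28915)/(-43463/(-43808) + b) = (((8876 + 3535) - 6997) - 28915)/(-43463/(-43808) - 30287) = ((12411 - 6997) - 28915)/(-43463*(-1/43808) - 30287) = (5414 - 28915)/(43463/43808 - 30287) = -23501/(-1326769433/43808) = -23501*(-43808/1326769433) = 1029531808/1326769433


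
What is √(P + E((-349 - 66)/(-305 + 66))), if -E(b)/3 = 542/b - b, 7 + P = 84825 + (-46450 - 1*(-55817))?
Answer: √917399473019490/99185 ≈ 305.38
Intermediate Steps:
P = 94185 (P = -7 + (84825 + (-46450 - 1*(-55817))) = -7 + (84825 + (-46450 + 55817)) = -7 + (84825 + 9367) = -7 + 94192 = 94185)
E(b) = -1626/b + 3*b (E(b) = -3*(542/b - b) = -3*(-b + 542/b) = -1626/b + 3*b)
√(P + E((-349 - 66)/(-305 + 66))) = √(94185 + (-1626*(-305 + 66)/(-349 - 66) + 3*((-349 - 66)/(-305 + 66)))) = √(94185 + (-1626/((-415/(-239))) + 3*(-415/(-239)))) = √(94185 + (-1626/((-415*(-1/239))) + 3*(-415*(-1/239)))) = √(94185 + (-1626/415/239 + 3*(415/239))) = √(94185 + (-1626*239/415 + 1245/239)) = √(94185 + (-388614/415 + 1245/239)) = √(94185 - 92362071/99185) = √(9249377154/99185) = √917399473019490/99185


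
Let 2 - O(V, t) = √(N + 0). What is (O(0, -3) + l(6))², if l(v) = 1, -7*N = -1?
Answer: (21 - √7)²/49 ≈ 6.8751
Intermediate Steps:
N = ⅐ (N = -⅐*(-1) = ⅐ ≈ 0.14286)
O(V, t) = 2 - √7/7 (O(V, t) = 2 - √(⅐ + 0) = 2 - √(⅐) = 2 - √7/7)
(O(0, -3) + l(6))² = ((2 - √7/7) + 1)² = (3 - √7/7)²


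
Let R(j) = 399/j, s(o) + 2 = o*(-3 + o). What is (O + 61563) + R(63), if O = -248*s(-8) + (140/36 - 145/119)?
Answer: 43101328/1071 ≈ 40244.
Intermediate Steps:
s(o) = -2 + o*(-3 + o)
O = -22839428/1071 (O = -248*(-2 + (-8)**2 - 3*(-8)) + (140/36 - 145/119) = -248*(-2 + 64 + 24) + (140*(1/36) - 145*1/119) = -248*86 + (35/9 - 145/119) = -21328 + 2860/1071 = -22839428/1071 ≈ -21325.)
(O + 61563) + R(63) = (-22839428/1071 + 61563) + 399/63 = 43094545/1071 + 399*(1/63) = 43094545/1071 + 19/3 = 43101328/1071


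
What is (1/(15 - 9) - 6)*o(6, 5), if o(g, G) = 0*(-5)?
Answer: 0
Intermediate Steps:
o(g, G) = 0
(1/(15 - 9) - 6)*o(6, 5) = (1/(15 - 9) - 6)*0 = (1/6 - 6)*0 = (⅙ - 6)*0 = -35/6*0 = 0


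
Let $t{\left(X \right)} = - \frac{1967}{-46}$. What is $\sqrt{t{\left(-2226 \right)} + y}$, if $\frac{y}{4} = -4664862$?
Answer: $\frac{i \sqrt{39483301486}}{46} \approx 4319.7 i$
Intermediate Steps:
$t{\left(X \right)} = \frac{1967}{46}$ ($t{\left(X \right)} = \left(-1967\right) \left(- \frac{1}{46}\right) = \frac{1967}{46}$)
$y = -18659448$ ($y = 4 \left(-4664862\right) = -18659448$)
$\sqrt{t{\left(-2226 \right)} + y} = \sqrt{\frac{1967}{46} - 18659448} = \sqrt{- \frac{858332641}{46}} = \frac{i \sqrt{39483301486}}{46}$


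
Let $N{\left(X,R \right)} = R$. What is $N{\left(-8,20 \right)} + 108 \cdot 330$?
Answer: $35660$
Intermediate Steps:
$N{\left(-8,20 \right)} + 108 \cdot 330 = 20 + 108 \cdot 330 = 20 + 35640 = 35660$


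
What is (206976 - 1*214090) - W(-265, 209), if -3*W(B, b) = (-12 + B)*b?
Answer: -79235/3 ≈ -26412.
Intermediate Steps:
W(B, b) = -b*(-12 + B)/3 (W(B, b) = -(-12 + B)*b/3 = -b*(-12 + B)/3)
(206976 - 1*214090) - W(-265, 209) = (206976 - 1*214090) - 209*(12 - 1*(-265))/3 = (206976 - 214090) - 209*(12 + 265)/3 = -7114 - 209*277/3 = -7114 - 1*57893/3 = -7114 - 57893/3 = -79235/3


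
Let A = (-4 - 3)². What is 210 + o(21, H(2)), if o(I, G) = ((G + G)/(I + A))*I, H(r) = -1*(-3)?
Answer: 1059/5 ≈ 211.80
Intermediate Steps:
H(r) = 3
A = 49 (A = (-7)² = 49)
o(I, G) = 2*G*I/(49 + I) (o(I, G) = ((G + G)/(I + 49))*I = ((2*G)/(49 + I))*I = (2*G/(49 + I))*I = 2*G*I/(49 + I))
210 + o(21, H(2)) = 210 + 2*3*21/(49 + 21) = 210 + 2*3*21/70 = 210 + 2*3*21*(1/70) = 210 + 9/5 = 1059/5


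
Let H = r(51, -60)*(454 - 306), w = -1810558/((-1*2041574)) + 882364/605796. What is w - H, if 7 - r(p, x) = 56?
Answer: 1121500959496864/154597170363 ≈ 7254.3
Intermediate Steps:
r(p, x) = -49 (r(p, x) = 7 - 1*56 = 7 - 56 = -49)
w = 362280024388/154597170363 (w = -1810558/(-2041574) + 882364*(1/605796) = -1810558*(-1/2041574) + 220591/151449 = 905279/1020787 + 220591/151449 = 362280024388/154597170363 ≈ 2.3434)
H = -7252 (H = -49*(454 - 306) = -49*148 = -7252)
w - H = 362280024388/154597170363 - 1*(-7252) = 362280024388/154597170363 + 7252 = 1121500959496864/154597170363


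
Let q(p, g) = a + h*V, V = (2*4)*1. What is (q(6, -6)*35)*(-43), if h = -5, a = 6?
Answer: 51170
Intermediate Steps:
V = 8 (V = 8*1 = 8)
q(p, g) = -34 (q(p, g) = 6 - 5*8 = 6 - 40 = -34)
(q(6, -6)*35)*(-43) = -34*35*(-43) = -1190*(-43) = 51170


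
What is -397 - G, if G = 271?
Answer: -668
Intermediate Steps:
-397 - G = -397 - 1*271 = -397 - 271 = -668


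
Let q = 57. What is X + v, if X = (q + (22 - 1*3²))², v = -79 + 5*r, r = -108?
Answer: 4281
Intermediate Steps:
v = -619 (v = -79 + 5*(-108) = -79 - 540 = -619)
X = 4900 (X = (57 + (22 - 1*3²))² = (57 + (22 - 1*9))² = (57 + (22 - 9))² = (57 + 13)² = 70² = 4900)
X + v = 4900 - 619 = 4281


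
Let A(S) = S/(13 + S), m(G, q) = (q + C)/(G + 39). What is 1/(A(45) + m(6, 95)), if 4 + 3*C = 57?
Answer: 7830/25679 ≈ 0.30492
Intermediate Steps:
C = 53/3 (C = -4/3 + (⅓)*57 = -4/3 + 19 = 53/3 ≈ 17.667)
m(G, q) = (53/3 + q)/(39 + G) (m(G, q) = (q + 53/3)/(G + 39) = (53/3 + q)/(39 + G))
A(S) = S/(13 + S)
1/(A(45) + m(6, 95)) = 1/(45/(13 + 45) + (53/3 + 95)/(39 + 6)) = 1/(45/58 + (338/3)/45) = 1/(45*(1/58) + (1/45)*(338/3)) = 1/(45/58 + 338/135) = 1/(25679/7830) = 7830/25679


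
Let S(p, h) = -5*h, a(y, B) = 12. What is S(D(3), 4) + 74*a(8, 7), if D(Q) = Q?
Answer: 868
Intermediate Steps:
S(D(3), 4) + 74*a(8, 7) = -5*4 + 74*12 = -20 + 888 = 868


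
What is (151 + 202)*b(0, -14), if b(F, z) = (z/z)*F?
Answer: 0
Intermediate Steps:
b(F, z) = F (b(F, z) = 1*F = F)
(151 + 202)*b(0, -14) = (151 + 202)*0 = 353*0 = 0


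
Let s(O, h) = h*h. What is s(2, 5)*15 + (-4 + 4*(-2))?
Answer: 363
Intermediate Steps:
s(O, h) = h²
s(2, 5)*15 + (-4 + 4*(-2)) = 5²*15 + (-4 + 4*(-2)) = 25*15 + (-4 - 8) = 375 - 12 = 363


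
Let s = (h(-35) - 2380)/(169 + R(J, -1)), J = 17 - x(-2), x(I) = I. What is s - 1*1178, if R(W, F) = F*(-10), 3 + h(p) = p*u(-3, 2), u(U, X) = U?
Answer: -213140/179 ≈ -1190.7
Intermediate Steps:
J = 19 (J = 17 - 1*(-2) = 17 + 2 = 19)
h(p) = -3 - 3*p (h(p) = -3 + p*(-3) = -3 - 3*p)
R(W, F) = -10*F
s = -2278/179 (s = ((-3 - 3*(-35)) - 2380)/(169 - 10*(-1)) = ((-3 + 105) - 2380)/(169 + 10) = (102 - 2380)/179 = -2278*1/179 = -2278/179 ≈ -12.726)
s - 1*1178 = -2278/179 - 1*1178 = -2278/179 - 1178 = -213140/179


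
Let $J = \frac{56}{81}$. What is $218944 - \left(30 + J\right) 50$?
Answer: $\frac{17610164}{81} \approx 2.1741 \cdot 10^{5}$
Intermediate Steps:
$J = \frac{56}{81}$ ($J = 56 \cdot \frac{1}{81} = \frac{56}{81} \approx 0.69136$)
$218944 - \left(30 + J\right) 50 = 218944 - \left(30 + \frac{56}{81}\right) 50 = 218944 - \frac{2486}{81} \cdot 50 = 218944 - \frac{124300}{81} = \frac{17610164}{81}$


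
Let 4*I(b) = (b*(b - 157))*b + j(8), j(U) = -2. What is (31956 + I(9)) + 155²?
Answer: 105967/2 ≈ 52984.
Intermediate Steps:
I(b) = -½ + b²*(-157 + b)/4 (I(b) = ((b*(b - 157))*b - 2)/4 = ((b*(-157 + b))*b - 2)/4 = (b²*(-157 + b) - 2)/4 = (-2 + b²*(-157 + b))/4 = -½ + b²*(-157 + b)/4)
(31956 + I(9)) + 155² = (31956 + (-½ - 157/4*9² + (¼)*9³)) + 155² = (31956 + (-½ - 157/4*81 + (¼)*729)) + 24025 = (31956 + (-½ - 12717/4 + 729/4)) + 24025 = (31956 - 5995/2) + 24025 = 57917/2 + 24025 = 105967/2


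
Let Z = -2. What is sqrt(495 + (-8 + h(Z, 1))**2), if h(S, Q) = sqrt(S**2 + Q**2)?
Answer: 2*sqrt(141 - 4*sqrt(5)) ≈ 22.983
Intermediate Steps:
h(S, Q) = sqrt(Q**2 + S**2)
sqrt(495 + (-8 + h(Z, 1))**2) = sqrt(495 + (-8 + sqrt(1**2 + (-2)**2))**2) = sqrt(495 + (-8 + sqrt(1 + 4))**2) = sqrt(495 + (-8 + sqrt(5))**2)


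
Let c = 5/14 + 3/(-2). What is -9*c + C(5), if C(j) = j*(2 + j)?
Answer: 317/7 ≈ 45.286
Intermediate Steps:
c = -8/7 (c = 5*(1/14) + 3*(-½) = 5/14 - 3/2 = -8/7 ≈ -1.1429)
-9*c + C(5) = -9*(-8/7) + 5*(2 + 5) = 72/7 + 5*7 = 72/7 + 35 = 317/7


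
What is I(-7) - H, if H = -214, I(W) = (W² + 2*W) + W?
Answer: 242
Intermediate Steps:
I(W) = W² + 3*W
I(-7) - H = -7*(3 - 7) - 1*(-214) = -7*(-4) + 214 = 28 + 214 = 242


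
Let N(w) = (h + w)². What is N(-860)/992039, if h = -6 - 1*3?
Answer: 755161/992039 ≈ 0.76122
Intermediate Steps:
h = -9 (h = -6 - 3 = -9)
N(w) = (-9 + w)²
N(-860)/992039 = (-9 - 860)²/992039 = (-869)²*(1/992039) = 755161*(1/992039) = 755161/992039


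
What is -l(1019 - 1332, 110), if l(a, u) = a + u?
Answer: 203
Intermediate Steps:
-l(1019 - 1332, 110) = -((1019 - 1332) + 110) = -(-313 + 110) = -1*(-203) = 203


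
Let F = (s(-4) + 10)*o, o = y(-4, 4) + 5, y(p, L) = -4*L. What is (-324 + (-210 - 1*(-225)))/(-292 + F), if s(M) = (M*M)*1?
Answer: 309/578 ≈ 0.53460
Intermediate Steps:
s(M) = M**2 (s(M) = M**2*1 = M**2)
o = -11 (o = -4*4 + 5 = -16 + 5 = -11)
F = -286 (F = ((-4)**2 + 10)*(-11) = (16 + 10)*(-11) = 26*(-11) = -286)
(-324 + (-210 - 1*(-225)))/(-292 + F) = (-324 + (-210 - 1*(-225)))/(-292 - 286) = (-324 + (-210 + 225))/(-578) = (-324 + 15)*(-1/578) = -309*(-1/578) = 309/578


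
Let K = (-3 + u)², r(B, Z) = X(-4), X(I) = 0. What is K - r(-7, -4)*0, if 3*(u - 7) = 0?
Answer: 16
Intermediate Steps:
u = 7 (u = 7 + (⅓)*0 = 7 + 0 = 7)
r(B, Z) = 0
K = 16 (K = (-3 + 7)² = 4² = 16)
K - r(-7, -4)*0 = 16 - 1*0*0 = 16 + 0*0 = 16 + 0 = 16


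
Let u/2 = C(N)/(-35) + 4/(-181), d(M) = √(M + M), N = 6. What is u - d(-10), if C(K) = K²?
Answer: -13312/6335 - 2*I*√5 ≈ -2.1013 - 4.4721*I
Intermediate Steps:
d(M) = √2*√M (d(M) = √(2*M) = √2*√M)
u = -13312/6335 (u = 2*(6²/(-35) + 4/(-181)) = 2*(36*(-1/35) + 4*(-1/181)) = 2*(-36/35 - 4/181) = 2*(-6656/6335) = -13312/6335 ≈ -2.1013)
u - d(-10) = -13312/6335 - √2*√(-10) = -13312/6335 - √2*I*√10 = -13312/6335 - 2*I*√5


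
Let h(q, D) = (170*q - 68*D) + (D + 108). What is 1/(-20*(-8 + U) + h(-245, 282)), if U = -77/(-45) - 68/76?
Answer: -171/10309988 ≈ -1.6586e-5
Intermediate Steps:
U = 698/855 (U = -77*(-1/45) - 68*1/76 = 77/45 - 17/19 = 698/855 ≈ 0.81637)
h(q, D) = 108 - 67*D + 170*q (h(q, D) = (-68*D + 170*q) + (108 + D) = 108 - 67*D + 170*q)
1/(-20*(-8 + U) + h(-245, 282)) = 1/(-20*(-8 + 698/855) + (108 - 67*282 + 170*(-245))) = 1/(-20*(-6142/855) + (108 - 18894 - 41650)) = 1/(24568/171 - 60436) = 1/(-10309988/171) = -171/10309988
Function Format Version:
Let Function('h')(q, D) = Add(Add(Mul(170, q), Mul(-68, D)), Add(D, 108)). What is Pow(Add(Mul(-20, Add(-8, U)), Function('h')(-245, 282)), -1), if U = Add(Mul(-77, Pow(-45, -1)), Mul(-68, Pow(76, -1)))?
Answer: Rational(-171, 10309988) ≈ -1.6586e-5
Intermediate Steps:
U = Rational(698, 855) (U = Add(Mul(-77, Rational(-1, 45)), Mul(-68, Rational(1, 76))) = Add(Rational(77, 45), Rational(-17, 19)) = Rational(698, 855) ≈ 0.81637)
Function('h')(q, D) = Add(108, Mul(-67, D), Mul(170, q)) (Function('h')(q, D) = Add(Add(Mul(-68, D), Mul(170, q)), Add(108, D)) = Add(108, Mul(-67, D), Mul(170, q)))
Pow(Add(Mul(-20, Add(-8, U)), Function('h')(-245, 282)), -1) = Pow(Add(Mul(-20, Add(-8, Rational(698, 855))), Add(108, Mul(-67, 282), Mul(170, -245))), -1) = Pow(Add(Mul(-20, Rational(-6142, 855)), Add(108, -18894, -41650)), -1) = Pow(Add(Rational(24568, 171), -60436), -1) = Pow(Rational(-10309988, 171), -1) = Rational(-171, 10309988)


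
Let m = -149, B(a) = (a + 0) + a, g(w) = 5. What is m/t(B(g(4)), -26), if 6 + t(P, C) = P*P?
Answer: -149/94 ≈ -1.5851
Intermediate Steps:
B(a) = 2*a (B(a) = a + a = 2*a)
t(P, C) = -6 + P² (t(P, C) = -6 + P*P = -6 + P²)
m/t(B(g(4)), -26) = -149/(-6 + (2*5)²) = -149/(-6 + 10²) = -149/(-6 + 100) = -149/94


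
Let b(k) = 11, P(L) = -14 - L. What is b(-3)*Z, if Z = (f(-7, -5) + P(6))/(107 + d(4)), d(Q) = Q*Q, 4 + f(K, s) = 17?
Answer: -77/123 ≈ -0.62602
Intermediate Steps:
f(K, s) = 13 (f(K, s) = -4 + 17 = 13)
d(Q) = Q²
Z = -7/123 (Z = (13 + (-14 - 1*6))/(107 + 4²) = (13 + (-14 - 6))/(107 + 16) = (13 - 20)/123 = -7*1/123 = -7/123 ≈ -0.056911)
b(-3)*Z = 11*(-7/123) = -77/123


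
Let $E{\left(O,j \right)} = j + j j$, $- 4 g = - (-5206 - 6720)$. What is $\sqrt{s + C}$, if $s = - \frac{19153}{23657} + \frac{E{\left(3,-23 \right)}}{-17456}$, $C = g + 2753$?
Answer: $\frac{13 i \sqrt{14463695665879286}}{103239148} \approx 15.144 i$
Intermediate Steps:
$g = - \frac{5963}{2}$ ($g = - \frac{\left(-1\right) \left(-5206 - 6720\right)}{4} = - \frac{\left(-1\right) \left(-11926\right)}{4} = \left(- \frac{1}{4}\right) 11926 = - \frac{5963}{2} \approx -2981.5$)
$E{\left(O,j \right)} = j + j^{2}$
$C = - \frac{457}{2}$ ($C = - \frac{5963}{2} + 2753 = - \frac{457}{2} \approx -228.5$)
$s = - \frac{173152605}{206478296}$ ($s = - \frac{19153}{23657} + \frac{\left(-23\right) \left(1 - 23\right)}{-17456} = \left(-19153\right) \frac{1}{23657} + \left(-23\right) \left(-22\right) \left(- \frac{1}{17456}\right) = - \frac{19153}{23657} + 506 \left(- \frac{1}{17456}\right) = - \frac{19153}{23657} - \frac{253}{8728} = - \frac{173152605}{206478296} \approx -0.8386$)
$\sqrt{s + C} = \sqrt{- \frac{173152605}{206478296} - \frac{457}{2}} = \sqrt{- \frac{47353443241}{206478296}} = \frac{13 i \sqrt{14463695665879286}}{103239148}$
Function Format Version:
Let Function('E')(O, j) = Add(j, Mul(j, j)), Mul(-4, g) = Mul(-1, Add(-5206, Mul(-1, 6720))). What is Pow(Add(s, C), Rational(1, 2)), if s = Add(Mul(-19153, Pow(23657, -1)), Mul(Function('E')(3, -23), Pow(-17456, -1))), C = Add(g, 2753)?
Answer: Mul(Rational(13, 103239148), I, Pow(14463695665879286, Rational(1, 2))) ≈ Mul(15.144, I)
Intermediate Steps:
g = Rational(-5963, 2) (g = Mul(Rational(-1, 4), Mul(-1, Add(-5206, Mul(-1, 6720)))) = Mul(Rational(-1, 4), Mul(-1, Add(-5206, -6720))) = Mul(Rational(-1, 4), Mul(-1, -11926)) = Mul(Rational(-1, 4), 11926) = Rational(-5963, 2) ≈ -2981.5)
Function('E')(O, j) = Add(j, Pow(j, 2))
C = Rational(-457, 2) (C = Add(Rational(-5963, 2), 2753) = Rational(-457, 2) ≈ -228.50)
s = Rational(-173152605, 206478296) (s = Add(Mul(-19153, Pow(23657, -1)), Mul(Mul(-23, Add(1, -23)), Pow(-17456, -1))) = Add(Mul(-19153, Rational(1, 23657)), Mul(Mul(-23, -22), Rational(-1, 17456))) = Add(Rational(-19153, 23657), Mul(506, Rational(-1, 17456))) = Add(Rational(-19153, 23657), Rational(-253, 8728)) = Rational(-173152605, 206478296) ≈ -0.83860)
Pow(Add(s, C), Rational(1, 2)) = Pow(Add(Rational(-173152605, 206478296), Rational(-457, 2)), Rational(1, 2)) = Pow(Rational(-47353443241, 206478296), Rational(1, 2)) = Mul(Rational(13, 103239148), I, Pow(14463695665879286, Rational(1, 2)))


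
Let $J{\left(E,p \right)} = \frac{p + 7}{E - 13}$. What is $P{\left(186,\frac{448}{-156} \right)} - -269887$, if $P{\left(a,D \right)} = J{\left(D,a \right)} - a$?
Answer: $\frac{166937392}{619} \approx 2.6969 \cdot 10^{5}$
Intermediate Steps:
$J{\left(E,p \right)} = \frac{7 + p}{-13 + E}$
$P{\left(a,D \right)} = - a + \frac{7 + a}{-13 + D}$ ($P{\left(a,D \right)} = \frac{7 + a}{-13 + D} - a = - a + \frac{7 + a}{-13 + D}$)
$P{\left(186,\frac{448}{-156} \right)} - -269887 = \frac{7 + 186 - 186 \left(-13 + \frac{448}{-156}\right)}{-13 + \frac{448}{-156}} - -269887 = \frac{7 + 186 - 186 \left(-13 + 448 \left(- \frac{1}{156}\right)\right)}{-13 + 448 \left(- \frac{1}{156}\right)} + 269887 = \frac{7 + 186 - 186 \left(-13 - \frac{112}{39}\right)}{-13 - \frac{112}{39}} + 269887 = \frac{7 + 186 - 186 \left(- \frac{619}{39}\right)}{- \frac{619}{39}} + 269887 = - \frac{39 \left(7 + 186 + \frac{38378}{13}\right)}{619} + 269887 = \left(- \frac{39}{619}\right) \frac{40887}{13} + 269887 = - \frac{122661}{619} + 269887 = \frac{166937392}{619}$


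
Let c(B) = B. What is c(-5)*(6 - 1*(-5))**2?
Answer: -605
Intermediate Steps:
c(-5)*(6 - 1*(-5))**2 = -5*(6 - 1*(-5))**2 = -5*(6 + 5)**2 = -5*11**2 = -5*121 = -605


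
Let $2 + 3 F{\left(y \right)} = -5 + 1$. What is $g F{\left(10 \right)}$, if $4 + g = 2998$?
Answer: $-5988$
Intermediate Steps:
$g = 2994$ ($g = -4 + 2998 = 2994$)
$F{\left(y \right)} = -2$ ($F{\left(y \right)} = - \frac{2}{3} + \frac{-5 + 1}{3} = - \frac{2}{3} + \frac{1}{3} \left(-4\right) = - \frac{2}{3} - \frac{4}{3} = -2$)
$g F{\left(10 \right)} = 2994 \left(-2\right) = -5988$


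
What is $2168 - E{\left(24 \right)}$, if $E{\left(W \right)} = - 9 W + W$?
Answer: $2360$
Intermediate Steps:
$E{\left(W \right)} = - 8 W$
$2168 - E{\left(24 \right)} = 2168 - \left(-8\right) 24 = 2168 - -192 = 2168 + 192 = 2360$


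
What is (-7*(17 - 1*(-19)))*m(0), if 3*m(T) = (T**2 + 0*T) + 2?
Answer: -168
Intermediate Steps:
m(T) = 2/3 + T**2/3 (m(T) = ((T**2 + 0*T) + 2)/3 = ((T**2 + 0) + 2)/3 = (T**2 + 2)/3 = (2 + T**2)/3 = 2/3 + T**2/3)
(-7*(17 - 1*(-19)))*m(0) = (-7*(17 - 1*(-19)))*(2/3 + (1/3)*0**2) = (-7*(17 + 19))*(2/3 + (1/3)*0) = (-7*36)*(2/3 + 0) = -252*2/3 = -168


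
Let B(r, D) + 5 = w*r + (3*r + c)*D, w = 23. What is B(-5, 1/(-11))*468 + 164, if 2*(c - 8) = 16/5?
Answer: -3067144/55 ≈ -55766.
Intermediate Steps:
c = 48/5 (c = 8 + (16/5)/2 = 8 + (16*(⅕))/2 = 8 + (½)*(16/5) = 8 + 8/5 = 48/5 ≈ 9.6000)
B(r, D) = -5 + 23*r + D*(48/5 + 3*r) (B(r, D) = -5 + (23*r + (3*r + 48/5)*D) = -5 + (23*r + (48/5 + 3*r)*D) = -5 + (23*r + D*(48/5 + 3*r)) = -5 + 23*r + D*(48/5 + 3*r))
B(-5, 1/(-11))*468 + 164 = (-5 + 23*(-5) + 48*(1/(-11))/5 + 3*(1/(-11))*(-5))*468 + 164 = (-5 - 115 + 48*(1*(-1/11))/5 + 3*(1*(-1/11))*(-5))*468 + 164 = (-5 - 115 + (48/5)*(-1/11) + 3*(-1/11)*(-5))*468 + 164 = (-5 - 115 - 48/55 + 15/11)*468 + 164 = -6573/55*468 + 164 = -3076164/55 + 164 = -3067144/55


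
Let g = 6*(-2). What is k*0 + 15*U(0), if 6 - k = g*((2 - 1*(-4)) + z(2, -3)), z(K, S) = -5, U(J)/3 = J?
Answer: 0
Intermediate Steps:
U(J) = 3*J
g = -12
k = 18 (k = 6 - (-12)*((2 - 1*(-4)) - 5) = 6 - (-12)*((2 + 4) - 5) = 6 - (-12)*(6 - 5) = 6 - (-12) = 6 - 1*(-12) = 6 + 12 = 18)
k*0 + 15*U(0) = 18*0 + 15*(3*0) = 0 + 15*0 = 0 + 0 = 0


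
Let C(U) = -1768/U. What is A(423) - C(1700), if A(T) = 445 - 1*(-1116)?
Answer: 39051/25 ≈ 1562.0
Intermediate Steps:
A(T) = 1561 (A(T) = 445 + 1116 = 1561)
A(423) - C(1700) = 1561 - (-1768)/1700 = 1561 - 1*(-26/25) = 1561 + 26/25 = 39051/25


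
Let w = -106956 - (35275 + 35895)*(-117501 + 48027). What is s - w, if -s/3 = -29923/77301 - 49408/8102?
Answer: -516102513967348031/104382117 ≈ -4.9444e+9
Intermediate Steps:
s = 2030861977/104382117 (s = -3*(-29923/77301 - 49408/8102) = -3*(-29923*1/77301 - 49408*1/8102) = -3*(-29923/77301 - 24704/4051) = -3*(-2030861977/313146351) = 2030861977/104382117 ≈ 19.456)
w = 4944357624 (w = -106956 - 71170*(-69474) = -106956 - 1*(-4944464580) = -106956 + 4944464580 = 4944357624)
s - w = 2030861977/104382117 - 1*4944357624 = 2030861977/104382117 - 4944357624 = -516102513967348031/104382117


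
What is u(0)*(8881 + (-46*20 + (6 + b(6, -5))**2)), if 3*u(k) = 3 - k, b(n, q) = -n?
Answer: 7961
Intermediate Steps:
u(k) = 1 - k/3 (u(k) = (3 - k)/3 = 1 - k/3)
u(0)*(8881 + (-46*20 + (6 + b(6, -5))**2)) = (1 - 1/3*0)*(8881 + (-46*20 + (6 - 1*6)**2)) = (1 + 0)*(8881 + (-920 + (6 - 6)**2)) = 1*(8881 + (-920 + 0**2)) = 1*(8881 + (-920 + 0)) = 1*(8881 - 920) = 1*7961 = 7961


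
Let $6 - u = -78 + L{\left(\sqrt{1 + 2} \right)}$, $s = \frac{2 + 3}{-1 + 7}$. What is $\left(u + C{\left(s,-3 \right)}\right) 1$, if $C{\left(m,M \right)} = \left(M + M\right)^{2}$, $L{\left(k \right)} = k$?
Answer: $120 - \sqrt{3} \approx 118.27$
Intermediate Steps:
$s = \frac{5}{6} \approx 0.83333$
$C{\left(m,M \right)} = 4 M^{2}$ ($C{\left(m,M \right)} = \left(2 M\right)^{2} = 4 M^{2}$)
$u = 84 - \sqrt{3}$ ($u = 6 - \left(-78 + \sqrt{1 + 2}\right) = 6 - \left(-78 + \sqrt{3}\right) = 6 + \left(78 - \sqrt{3}\right) = 84 - \sqrt{3} \approx 82.268$)
$\left(u + C{\left(s,-3 \right)}\right) 1 = \left(\left(84 - \sqrt{3}\right) + 4 \left(-3\right)^{2}\right) 1 = \left(\left(84 - \sqrt{3}\right) + 4 \cdot 9\right) 1 = \left(\left(84 - \sqrt{3}\right) + 36\right) 1 = \left(120 - \sqrt{3}\right) 1 = 120 - \sqrt{3}$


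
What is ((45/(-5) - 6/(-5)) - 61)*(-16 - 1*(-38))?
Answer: -7568/5 ≈ -1513.6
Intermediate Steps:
((45/(-5) - 6/(-5)) - 61)*(-16 - 1*(-38)) = ((45*(-⅕) - 6*(-⅕)) - 61)*(-16 + 38) = ((-9 + 6/5) - 61)*22 = (-39/5 - 61)*22 = -344/5*22 = -7568/5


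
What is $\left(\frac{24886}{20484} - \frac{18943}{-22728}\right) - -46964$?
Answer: $\frac{1822127500729}{38796696} \approx 46966.0$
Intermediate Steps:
$\left(\frac{24886}{20484} - \frac{18943}{-22728}\right) - -46964 = \left(24886 \cdot \frac{1}{20484} - - \frac{18943}{22728}\right) + 46964 = \left(\frac{12443}{10242} + \frac{18943}{22728}\right) + 46964 = \frac{79469785}{38796696} + 46964 = \frac{1822127500729}{38796696}$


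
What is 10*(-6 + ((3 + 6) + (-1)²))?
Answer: 40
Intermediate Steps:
10*(-6 + ((3 + 6) + (-1)²)) = 10*(-6 + (9 + 1)) = 10*(-6 + 10) = 10*4 = 40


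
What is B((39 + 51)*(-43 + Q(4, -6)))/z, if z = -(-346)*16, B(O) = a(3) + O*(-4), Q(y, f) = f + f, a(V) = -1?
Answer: 19799/5536 ≈ 3.5764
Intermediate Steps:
Q(y, f) = 2*f
B(O) = -1 - 4*O (B(O) = -1 + O*(-4) = -1 - 4*O)
z = 5536 (z = -1*(-5536) = 5536)
B((39 + 51)*(-43 + Q(4, -6)))/z = (-1 - 4*(39 + 51)*(-43 + 2*(-6)))/5536 = (-1 - 360*(-43 - 12))*(1/5536) = (-1 - 360*(-55))*(1/5536) = (-1 - 4*(-4950))*(1/5536) = (-1 + 19800)*(1/5536) = 19799*(1/5536) = 19799/5536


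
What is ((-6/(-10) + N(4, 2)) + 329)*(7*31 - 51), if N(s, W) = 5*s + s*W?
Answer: 296808/5 ≈ 59362.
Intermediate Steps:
N(s, W) = 5*s + W*s
((-6/(-10) + N(4, 2)) + 329)*(7*31 - 51) = ((-6/(-10) + 4*(5 + 2)) + 329)*(7*31 - 51) = ((-⅒*(-6) + 4*7) + 329)*(217 - 51) = ((⅗ + 28) + 329)*166 = (143/5 + 329)*166 = (1788/5)*166 = 296808/5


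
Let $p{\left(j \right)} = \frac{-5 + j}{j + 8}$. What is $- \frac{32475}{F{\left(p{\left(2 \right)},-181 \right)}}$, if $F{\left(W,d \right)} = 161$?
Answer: $- \frac{32475}{161} \approx -201.71$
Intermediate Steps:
$p{\left(j \right)} = \frac{-5 + j}{8 + j}$
$- \frac{32475}{F{\left(p{\left(2 \right)},-181 \right)}} = - \frac{32475}{161}$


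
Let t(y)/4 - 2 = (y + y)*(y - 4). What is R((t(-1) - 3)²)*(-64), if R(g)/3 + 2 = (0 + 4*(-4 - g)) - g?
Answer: 1947456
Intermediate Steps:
t(y) = 8 + 8*y*(-4 + y) (t(y) = 8 + 4*((y + y)*(y - 4)) = 8 + 4*((2*y)*(-4 + y)) = 8 + 4*(2*y*(-4 + y)) = 8 + 8*y*(-4 + y))
R(g) = -54 - 15*g (R(g) = -6 + 3*((0 + 4*(-4 - g)) - g) = -6 + 3*((0 + (-16 - 4*g)) - g) = -6 + 3*((-16 - 4*g) - g) = -6 + 3*(-16 - 5*g) = -6 + (-48 - 15*g) = -54 - 15*g)
R((t(-1) - 3)²)*(-64) = (-54 - 15*((8 - 32*(-1) + 8*(-1)²) - 3)²)*(-64) = (-54 - 15*((8 + 32 + 8*1) - 3)²)*(-64) = (-54 - 15*((8 + 32 + 8) - 3)²)*(-64) = (-54 - 15*(48 - 3)²)*(-64) = (-54 - 15*45²)*(-64) = (-54 - 15*2025)*(-64) = (-54 - 30375)*(-64) = -30429*(-64) = 1947456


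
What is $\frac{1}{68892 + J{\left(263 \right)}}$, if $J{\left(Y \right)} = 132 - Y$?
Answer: $\frac{1}{68761} \approx 1.4543 \cdot 10^{-5}$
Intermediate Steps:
$\frac{1}{68892 + J{\left(263 \right)}} = \frac{1}{68892 + \left(132 - 263\right)} = \frac{1}{68892 - 131} = \frac{1}{68761}$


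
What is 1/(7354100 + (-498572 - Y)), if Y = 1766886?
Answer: 1/5088642 ≈ 1.9652e-7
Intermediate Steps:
1/(7354100 + (-498572 - Y)) = 1/(7354100 + (-498572 - 1*1766886)) = 1/(7354100 + (-498572 - 1766886)) = 1/(7354100 - 2265458) = 1/5088642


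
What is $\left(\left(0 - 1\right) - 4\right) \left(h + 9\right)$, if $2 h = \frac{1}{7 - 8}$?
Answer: $- \frac{85}{2} \approx -42.5$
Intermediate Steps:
$h = - \frac{1}{2}$ ($h = \frac{1}{2 \left(7 - 8\right)} = \frac{1}{2 \left(-1\right)} = \frac{1}{2} \left(-1\right) = - \frac{1}{2} \approx -0.5$)
$\left(\left(0 - 1\right) - 4\right) \left(h + 9\right) = \left(\left(0 - 1\right) - 4\right) \left(- \frac{1}{2} + 9\right) = \left(-1 - 4\right) \frac{17}{2} = \left(-5\right) \frac{17}{2} = - \frac{85}{2}$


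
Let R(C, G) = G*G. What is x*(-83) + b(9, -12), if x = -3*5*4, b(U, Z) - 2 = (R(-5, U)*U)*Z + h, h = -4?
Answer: -3770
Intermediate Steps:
R(C, G) = G²
b(U, Z) = -2 + Z*U³ (b(U, Z) = 2 + ((U²*U)*Z - 4) = 2 + (U³*Z - 4) = 2 + (Z*U³ - 4) = 2 + (-4 + Z*U³) = -2 + Z*U³)
x = -60 (x = -15*4 = -60)
x*(-83) + b(9, -12) = -60*(-83) + (-2 - 12*9³) = 4980 + (-2 - 12*729) = 4980 + (-2 - 8748) = 4980 - 8750 = -3770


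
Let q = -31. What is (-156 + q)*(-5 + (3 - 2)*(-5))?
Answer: 1870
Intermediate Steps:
(-156 + q)*(-5 + (3 - 2)*(-5)) = (-156 - 31)*(-5 + (3 - 2)*(-5)) = -187*(-5 + 1*(-5)) = -187*(-5 - 5) = -187*(-10) = 1870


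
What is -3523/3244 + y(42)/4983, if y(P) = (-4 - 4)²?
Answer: -17347493/16164852 ≈ -1.0732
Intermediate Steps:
y(P) = 64 (y(P) = (-8)² = 64)
-3523/3244 + y(42)/4983 = -3523/3244 + 64/4983 = -17347493/16164852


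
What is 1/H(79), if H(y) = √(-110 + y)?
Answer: -I*√31/31 ≈ -0.17961*I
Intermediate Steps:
1/H(79) = 1/(√(-110 + 79)) = 1/(√(-31)) = 1/(I*√31) = -I*√31/31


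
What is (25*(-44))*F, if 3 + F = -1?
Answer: 4400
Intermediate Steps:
F = -4 (F = -3 - 1 = -4)
(25*(-44))*F = (25*(-44))*(-4) = -1100*(-4) = 4400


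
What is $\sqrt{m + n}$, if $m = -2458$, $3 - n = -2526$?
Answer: $\sqrt{71} \approx 8.4261$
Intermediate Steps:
$n = 2529$ ($n = 3 - -2526 = 3 + 2526 = 2529$)
$\sqrt{m + n} = \sqrt{-2458 + 2529} = \sqrt{71}$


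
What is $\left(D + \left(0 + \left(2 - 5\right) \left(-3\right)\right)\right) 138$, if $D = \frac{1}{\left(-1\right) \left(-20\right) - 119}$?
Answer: $\frac{40940}{33} \approx 1240.6$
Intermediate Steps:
$D = - \frac{1}{99}$ ($D = \frac{1}{20 - 119} = \frac{1}{-99} = - \frac{1}{99} \approx -0.010101$)
$\left(D + \left(0 + \left(2 - 5\right) \left(-3\right)\right)\right) 138 = \left(- \frac{1}{99} + \left(0 + \left(2 - 5\right) \left(-3\right)\right)\right) 138 = \left(- \frac{1}{99} + \left(0 - -9\right)\right) 138 = \left(- \frac{1}{99} + \left(0 + 9\right)\right) 138 = \left(- \frac{1}{99} + 9\right) 138 = \frac{890}{99} \cdot 138 = \frac{40940}{33}$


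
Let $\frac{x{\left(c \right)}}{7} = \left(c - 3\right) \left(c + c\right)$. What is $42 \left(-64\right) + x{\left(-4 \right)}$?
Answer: $-2296$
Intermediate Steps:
$x{\left(c \right)} = 14 c \left(-3 + c\right)$ ($x{\left(c \right)} = 7 \left(c - 3\right) \left(c + c\right) = 7 \left(-3 + c\right) 2 c = 7 \cdot 2 c \left(-3 + c\right) = 14 c \left(-3 + c\right)$)
$42 \left(-64\right) + x{\left(-4 \right)} = 42 \left(-64\right) + 14 \left(-4\right) \left(-3 - 4\right) = -2688 + 14 \left(-4\right) \left(-7\right) = -2688 + 392 = -2296$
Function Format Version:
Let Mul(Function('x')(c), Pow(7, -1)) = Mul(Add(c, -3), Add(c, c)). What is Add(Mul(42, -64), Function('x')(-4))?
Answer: -2296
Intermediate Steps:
Function('x')(c) = Mul(14, c, Add(-3, c)) (Function('x')(c) = Mul(7, Mul(Add(c, -3), Add(c, c))) = Mul(7, Mul(Add(-3, c), Mul(2, c))) = Mul(7, Mul(2, c, Add(-3, c))) = Mul(14, c, Add(-3, c)))
Add(Mul(42, -64), Function('x')(-4)) = Add(Mul(42, -64), Mul(14, -4, Add(-3, -4))) = Add(-2688, Mul(14, -4, -7)) = Add(-2688, 392) = -2296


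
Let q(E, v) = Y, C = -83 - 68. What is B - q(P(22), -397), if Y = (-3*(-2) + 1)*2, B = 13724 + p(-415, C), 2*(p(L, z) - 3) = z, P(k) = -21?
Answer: 27275/2 ≈ 13638.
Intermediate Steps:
C = -151
p(L, z) = 3 + z/2
B = 27303/2 (B = 13724 + (3 + (½)*(-151)) = 13724 + (3 - 151/2) = 13724 - 145/2 = 27303/2 ≈ 13652.)
Y = 14 (Y = (6 + 1)*2 = 7*2 = 14)
q(E, v) = 14
B - q(P(22), -397) = 27303/2 - 1*14 = 27303/2 - 14 = 27275/2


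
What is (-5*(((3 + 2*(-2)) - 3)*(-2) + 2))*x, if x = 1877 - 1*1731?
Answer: -7300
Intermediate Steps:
x = 146 (x = 1877 - 1731 = 146)
(-5*(((3 + 2*(-2)) - 3)*(-2) + 2))*x = -5*(((3 + 2*(-2)) - 3)*(-2) + 2)*146 = -5*(((3 - 4) - 3)*(-2) + 2)*146 = -5*((-1 - 3)*(-2) + 2)*146 = -5*(-4*(-2) + 2)*146 = -5*(8 + 2)*146 = -5*10*146 = -50*146 = -7300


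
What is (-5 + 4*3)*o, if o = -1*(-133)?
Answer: 931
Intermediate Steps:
o = 133
(-5 + 4*3)*o = (-5 + 4*3)*133 = (-5 + 12)*133 = 7*133 = 931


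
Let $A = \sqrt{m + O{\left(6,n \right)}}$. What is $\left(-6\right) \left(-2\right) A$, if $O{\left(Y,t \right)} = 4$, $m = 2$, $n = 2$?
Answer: $12 \sqrt{6} \approx 29.394$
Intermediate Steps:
$A = \sqrt{6}$ ($A = \sqrt{2 + 4} = \sqrt{6} \approx 2.4495$)
$\left(-6\right) \left(-2\right) A = \left(-6\right) \left(-2\right) \sqrt{6} = 12 \sqrt{6}$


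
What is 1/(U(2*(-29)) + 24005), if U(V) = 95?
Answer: 1/24100 ≈ 4.1494e-5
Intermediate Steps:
1/(U(2*(-29)) + 24005) = 1/(95 + 24005) = 1/24100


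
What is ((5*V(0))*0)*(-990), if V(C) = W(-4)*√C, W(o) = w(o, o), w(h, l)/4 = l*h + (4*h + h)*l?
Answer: 0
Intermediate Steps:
w(h, l) = 24*h*l (w(h, l) = 4*(l*h + (4*h + h)*l) = 4*(h*l + (5*h)*l) = 4*(h*l + 5*h*l) = 4*(6*h*l) = 24*h*l)
W(o) = 24*o² (W(o) = 24*o*o = 24*o²)
V(C) = 384*√C (V(C) = (24*(-4)²)*√C = (24*16)*√C = 384*√C)
((5*V(0))*0)*(-990) = ((5*(384*√0))*0)*(-990) = ((5*(384*0))*0)*(-990) = ((5*0)*0)*(-990) = (0*0)*(-990) = 0*(-990) = 0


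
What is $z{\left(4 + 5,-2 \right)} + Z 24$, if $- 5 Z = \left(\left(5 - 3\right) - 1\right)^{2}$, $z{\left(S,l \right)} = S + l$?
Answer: $\frac{11}{5} \approx 2.2$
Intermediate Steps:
$Z = - \frac{1}{5}$ ($Z = - \frac{\left(\left(5 - 3\right) - 1\right)^{2}}{5} = - \frac{\left(2 - 1\right)^{2}}{5} = - \frac{1^{2}}{5} = \left(- \frac{1}{5}\right) 1 = - \frac{1}{5} \approx -0.2$)
$z{\left(4 + 5,-2 \right)} + Z 24 = \left(\left(4 + 5\right) - 2\right) - \frac{24}{5} = \left(9 - 2\right) - \frac{24}{5} = 7 - \frac{24}{5} = \frac{11}{5}$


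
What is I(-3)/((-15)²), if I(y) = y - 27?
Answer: -2/15 ≈ -0.13333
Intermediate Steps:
I(y) = -27 + y
I(-3)/((-15)²) = (-27 - 3)/((-15)²) = -30/225 = -30*1/225 = -2/15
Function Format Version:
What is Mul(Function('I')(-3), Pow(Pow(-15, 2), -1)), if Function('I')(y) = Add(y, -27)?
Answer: Rational(-2, 15) ≈ -0.13333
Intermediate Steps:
Function('I')(y) = Add(-27, y)
Mul(Function('I')(-3), Pow(Pow(-15, 2), -1)) = Mul(Add(-27, -3), Pow(Pow(-15, 2), -1)) = Mul(-30, Pow(225, -1)) = Mul(-30, Rational(1, 225)) = Rational(-2, 15)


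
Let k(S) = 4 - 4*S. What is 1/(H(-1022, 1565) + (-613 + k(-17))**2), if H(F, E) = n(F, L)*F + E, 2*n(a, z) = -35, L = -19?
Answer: 1/312131 ≈ 3.2038e-6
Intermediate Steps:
n(a, z) = -35/2 (n(a, z) = (1/2)*(-35) = -35/2)
H(F, E) = E - 35*F/2 (H(F, E) = -35*F/2 + E = E - 35*F/2)
1/(H(-1022, 1565) + (-613 + k(-17))**2) = 1/((1565 - 35/2*(-1022)) + (-613 + (4 - 4*(-17)))**2) = 1/((1565 + 17885) + (-613 + (4 + 68))**2) = 1/(19450 + (-613 + 72)**2) = 1/(19450 + (-541)**2) = 1/(19450 + 292681) = 1/312131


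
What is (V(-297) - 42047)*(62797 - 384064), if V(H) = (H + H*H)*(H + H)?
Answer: 16789983668925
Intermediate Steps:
V(H) = 2*H*(H + H²) (V(H) = (H + H²)*(2*H) = 2*H*(H + H²))
(V(-297) - 42047)*(62797 - 384064) = (2*(-297)²*(1 - 297) - 42047)*(62797 - 384064) = (2*88209*(-296) - 42047)*(-321267) = (-52219728 - 42047)*(-321267) = -52261775*(-321267) = 16789983668925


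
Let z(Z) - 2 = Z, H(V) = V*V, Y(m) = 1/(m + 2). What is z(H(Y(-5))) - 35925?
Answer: -323306/9 ≈ -35923.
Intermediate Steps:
Y(m) = 1/(2 + m)
H(V) = V**2
z(Z) = 2 + Z
z(H(Y(-5))) - 35925 = (2 + (1/(2 - 5))**2) - 35925 = (2 + (1/(-3))**2) - 35925 = (2 + (-1/3)**2) - 35925 = (2 + 1/9) - 35925 = 19/9 - 35925 = -323306/9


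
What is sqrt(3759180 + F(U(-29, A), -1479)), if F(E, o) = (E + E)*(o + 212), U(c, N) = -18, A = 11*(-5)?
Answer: 2*sqrt(951198) ≈ 1950.6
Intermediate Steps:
A = -55
F(E, o) = 2*E*(212 + o) (F(E, o) = (2*E)*(212 + o) = 2*E*(212 + o))
sqrt(3759180 + F(U(-29, A), -1479)) = sqrt(3759180 + 2*(-18)*(212 - 1479)) = sqrt(3759180 + 2*(-18)*(-1267)) = sqrt(3759180 + 45612) = sqrt(3804792) = 2*sqrt(951198)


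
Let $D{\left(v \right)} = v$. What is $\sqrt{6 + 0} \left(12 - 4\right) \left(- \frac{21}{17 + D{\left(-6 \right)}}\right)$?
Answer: $- \frac{168 \sqrt{6}}{11} \approx -37.41$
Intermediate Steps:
$\sqrt{6 + 0} \left(12 - 4\right) \left(- \frac{21}{17 + D{\left(-6 \right)}}\right) = \sqrt{6 + 0} \left(12 - 4\right) \left(- \frac{21}{17 - 6}\right) = \sqrt{6} \cdot 8 \left(- \frac{21}{11}\right) = 8 \sqrt{6} \left(\left(-21\right) \frac{1}{11}\right) = 8 \sqrt{6} \left(- \frac{21}{11}\right) = - \frac{168 \sqrt{6}}{11}$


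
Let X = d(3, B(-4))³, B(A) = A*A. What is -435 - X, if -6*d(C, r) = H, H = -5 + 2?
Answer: -3481/8 ≈ -435.13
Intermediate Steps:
B(A) = A²
H = -3
d(C, r) = ½ (d(C, r) = -⅙*(-3) = ½)
X = ⅛ (X = (½)³ = ⅛ ≈ 0.12500)
-435 - X = -435 - 1*⅛ = -435 - ⅛ = -3481/8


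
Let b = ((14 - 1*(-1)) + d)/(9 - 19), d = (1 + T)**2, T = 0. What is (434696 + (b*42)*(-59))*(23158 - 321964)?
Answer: -655372395024/5 ≈ -1.3107e+11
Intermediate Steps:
d = 1 (d = (1 + 0)**2 = 1**2 = 1)
b = -8/5 (b = ((14 - 1*(-1)) + 1)/(9 - 19) = ((14 + 1) + 1)/(-10) = (15 + 1)*(-1/10) = 16*(-1/10) = -8/5 ≈ -1.6000)
(434696 + (b*42)*(-59))*(23158 - 321964) = (434696 - 8/5*42*(-59))*(23158 - 321964) = (434696 - 336/5*(-59))*(-298806) = (434696 + 19824/5)*(-298806) = (2193304/5)*(-298806) = -655372395024/5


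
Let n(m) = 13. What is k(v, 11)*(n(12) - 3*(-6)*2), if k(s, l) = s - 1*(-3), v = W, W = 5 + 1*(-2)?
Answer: 294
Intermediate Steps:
W = 3 (W = 5 - 2 = 3)
v = 3
k(s, l) = 3 + s (k(s, l) = s + 3 = 3 + s)
k(v, 11)*(n(12) - 3*(-6)*2) = (3 + 3)*(13 - 3*(-6)*2) = 6*(13 + 18*2) = 6*(13 + 36) = 6*49 = 294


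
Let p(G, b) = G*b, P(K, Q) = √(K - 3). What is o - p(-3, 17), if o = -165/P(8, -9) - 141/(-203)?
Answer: 10494/203 - 33*√5 ≈ -22.096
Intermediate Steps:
P(K, Q) = √(-3 + K)
o = 141/203 - 33*√5 (o = -165/√(-3 + 8) - 141/(-203) = -165*√5/5 - 141*(-1/203) = -33*√5 + 141/203 = 141/203 - 33*√5 ≈ -73.096)
o - p(-3, 17) = (141/203 - 33*√5) - (-3)*17 = (141/203 - 33*√5) - 1*(-51) = (141/203 - 33*√5) + 51 = 10494/203 - 33*√5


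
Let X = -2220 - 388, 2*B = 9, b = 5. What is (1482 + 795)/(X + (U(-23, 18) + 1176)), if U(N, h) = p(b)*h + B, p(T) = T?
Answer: -4554/2675 ≈ -1.7024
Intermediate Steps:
B = 9/2 (B = (½)*9 = 9/2 ≈ 4.5000)
U(N, h) = 9/2 + 5*h (U(N, h) = 5*h + 9/2 = 9/2 + 5*h)
X = -2608
(1482 + 795)/(X + (U(-23, 18) + 1176)) = (1482 + 795)/(-2608 + ((9/2 + 5*18) + 1176)) = 2277/(-2608 + ((9/2 + 90) + 1176)) = 2277/(-2608 + (189/2 + 1176)) = 2277/(-2608 + 2541/2) = 2277/(-2675/2) = 2277*(-2/2675) = -4554/2675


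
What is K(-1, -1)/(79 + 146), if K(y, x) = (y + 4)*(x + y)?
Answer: -2/75 ≈ -0.026667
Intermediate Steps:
K(y, x) = (4 + y)*(x + y)
K(-1, -1)/(79 + 146) = ((-1)**2 + 4*(-1) + 4*(-1) - 1*(-1))/(79 + 146) = (1 - 4 - 4 + 1)/225 = -6*1/225 = -2/75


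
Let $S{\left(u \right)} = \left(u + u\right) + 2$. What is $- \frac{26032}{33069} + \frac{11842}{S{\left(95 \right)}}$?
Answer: $\frac{21478053}{352736} \approx 60.89$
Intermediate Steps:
$S{\left(u \right)} = 2 + 2 u$ ($S{\left(u \right)} = 2 u + 2 = 2 + 2 u$)
$- \frac{26032}{33069} + \frac{11842}{S{\left(95 \right)}} = - \frac{26032}{33069} + \frac{11842}{2 + 2 \cdot 95} = \left(-26032\right) \frac{1}{33069} + \frac{11842}{2 + 190} = - \frac{26032}{33069} + \frac{11842}{192} = - \frac{26032}{33069} + 11842 \cdot \frac{1}{192} = - \frac{26032}{33069} + \frac{5921}{96} = \frac{21478053}{352736}$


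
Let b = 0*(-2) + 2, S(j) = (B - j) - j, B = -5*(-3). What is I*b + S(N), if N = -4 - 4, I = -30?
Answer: -29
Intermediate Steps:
B = 15
N = -8
S(j) = 15 - 2*j (S(j) = (15 - j) - j = 15 - 2*j)
b = 2 (b = 0 + 2 = 2)
I*b + S(N) = -30*2 + (15 - 2*(-8)) = -60 + (15 + 16) = -60 + 31 = -29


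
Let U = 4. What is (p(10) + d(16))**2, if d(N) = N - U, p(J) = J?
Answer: 484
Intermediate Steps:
d(N) = -4 + N (d(N) = N - 1*4 = N - 4 = -4 + N)
(p(10) + d(16))**2 = (10 + (-4 + 16))**2 = (10 + 12)**2 = 22**2 = 484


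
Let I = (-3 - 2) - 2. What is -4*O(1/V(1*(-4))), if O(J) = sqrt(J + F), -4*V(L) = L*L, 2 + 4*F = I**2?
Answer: -2*sqrt(46) ≈ -13.565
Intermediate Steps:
I = -7 (I = -5 - 2 = -7)
F = 47/4 (F = -1/2 + (1/4)*(-7)**2 = -1/2 + (1/4)*49 = -1/2 + 49/4 = 47/4 ≈ 11.750)
V(L) = -L**2/4 (V(L) = -L*L/4 = -L**2/4)
O(J) = sqrt(47/4 + J) (O(J) = sqrt(J + 47/4) = sqrt(47/4 + J))
-4*O(1/V(1*(-4))) = -2*sqrt(47 + 4/((-(1*(-4))**2/4))) = -2*sqrt(47 + 4/((-1/4*(-4)**2))) = -2*sqrt(47 + 4/((-1/4*16))) = -2*sqrt(47 + 4/(-4)) = -2*sqrt(47 + 4*(-1/4)) = -2*sqrt(47 - 1) = -2*sqrt(46)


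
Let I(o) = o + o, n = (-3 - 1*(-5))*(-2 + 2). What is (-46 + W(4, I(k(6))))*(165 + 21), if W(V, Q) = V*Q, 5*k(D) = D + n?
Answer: -33852/5 ≈ -6770.4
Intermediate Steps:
n = 0 (n = (-3 + 5)*0 = 2*0 = 0)
k(D) = D/5 (k(D) = (D + 0)/5 = D/5)
I(o) = 2*o
W(V, Q) = Q*V
(-46 + W(4, I(k(6))))*(165 + 21) = (-46 + (2*((⅕)*6))*4)*(165 + 21) = (-46 + (2*(6/5))*4)*186 = (-46 + (12/5)*4)*186 = (-46 + 48/5)*186 = -182/5*186 = -33852/5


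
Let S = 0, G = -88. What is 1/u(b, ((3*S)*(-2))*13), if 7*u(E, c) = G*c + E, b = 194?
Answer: 7/194 ≈ 0.036082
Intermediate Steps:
u(E, c) = -88*c/7 + E/7 (u(E, c) = (-88*c + E)/7 = (E - 88*c)/7 = -88*c/7 + E/7)
1/u(b, ((3*S)*(-2))*13) = 1/(-88*(3*0)*(-2)*13/7 + (⅐)*194) = 1/(-88*0*(-2)*13/7 + 194/7) = 1/(-0*13 + 194/7) = 1/(-88/7*0 + 194/7) = 1/(0 + 194/7) = 1/(194/7) = 7/194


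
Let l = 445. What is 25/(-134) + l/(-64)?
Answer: -30615/4288 ≈ -7.1397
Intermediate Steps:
25/(-134) + l/(-64) = 25/(-134) + 445/(-64) = 25*(-1/134) + 445*(-1/64) = -25/134 - 445/64 = -30615/4288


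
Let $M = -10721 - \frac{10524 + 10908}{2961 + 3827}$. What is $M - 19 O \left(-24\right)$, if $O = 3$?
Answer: $- \frac{15877399}{1697} \approx -9356.2$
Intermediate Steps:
$M = - \frac{18198895}{1697}$ ($M = -10721 - \frac{21432}{6788} = -10721 - 21432 \cdot \frac{1}{6788} = -10721 - \frac{5358}{1697} = - \frac{18198895}{1697} \approx -10724.0$)
$M - 19 O \left(-24\right) = - \frac{18198895}{1697} - 19 \cdot 3 \left(-24\right) = - \frac{18198895}{1697} - 57 \left(-24\right) = - \frac{18198895}{1697} - -1368 = - \frac{18198895}{1697} + 1368 = - \frac{15877399}{1697}$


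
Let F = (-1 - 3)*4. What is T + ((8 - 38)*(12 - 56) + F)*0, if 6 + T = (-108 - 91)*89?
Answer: -17717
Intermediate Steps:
T = -17717 (T = -6 + (-108 - 91)*89 = -6 - 199*89 = -6 - 17711 = -17717)
F = -16 (F = -4*4 = -16)
T + ((8 - 38)*(12 - 56) + F)*0 = -17717 + ((8 - 38)*(12 - 56) - 16)*0 = -17717 + (-30*(-44) - 16)*0 = -17717 + (1320 - 16)*0 = -17717 + 1304*0 = -17717 + 0 = -17717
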